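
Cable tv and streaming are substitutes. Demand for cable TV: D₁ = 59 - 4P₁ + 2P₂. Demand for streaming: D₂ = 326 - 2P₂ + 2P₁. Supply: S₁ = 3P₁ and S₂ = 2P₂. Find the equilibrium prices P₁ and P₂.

P₁ = 37, P₂ = 100

Market 1: 59 - 4P₁ + 2P₂ = 3P₁ → 7P₁ - 2P₂ = 59.
Market 2: 4P₂ - 2P₁ = 326.
Eliminating P₂: 4×(1) + 2×(2) gives 24P₁ = 888, so P₁ = 37.
Back-substitute into (2): P₂ = (326 + 2×37) / 4 = 100.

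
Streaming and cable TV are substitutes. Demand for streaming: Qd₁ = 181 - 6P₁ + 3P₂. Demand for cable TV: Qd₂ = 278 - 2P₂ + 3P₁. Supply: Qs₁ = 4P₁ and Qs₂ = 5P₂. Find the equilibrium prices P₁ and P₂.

P₁ = 2101/61, P₂ = 3323/61

Market 1: 181 - 6P₁ + 3P₂ = 4P₁ → 10P₁ - 3P₂ = 181.
Market 2: 7P₂ - 3P₁ = 278.
Eliminating P₂: 7×(1) + 3×(2) gives 61P₁ = 2101, so P₁ = 2101/61.
Back-substitute into (2): P₂ = (278 + 3×2101/61) / 7 = 3323/61.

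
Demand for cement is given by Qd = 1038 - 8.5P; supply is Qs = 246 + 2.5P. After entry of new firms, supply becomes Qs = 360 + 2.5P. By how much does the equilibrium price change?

Original equilibrium: P* = 72, Q* = 426.
New equilibrium: 1038 - 8.5P = 360 + 2.5P, so 678 = 11P and P' = 678/11; Q' = 1038 − 8.5(678/11) = 5655/11.
Change in price: 678/11 − 72 = -114/11.

ΔP = -114/11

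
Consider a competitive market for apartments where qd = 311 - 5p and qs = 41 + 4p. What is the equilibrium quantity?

q* = 161

Set qd = qs: 311 - 5p = 41 + 4p.
270 = 9p, so p* = 30.
q* = 311 − 5(30) = 161.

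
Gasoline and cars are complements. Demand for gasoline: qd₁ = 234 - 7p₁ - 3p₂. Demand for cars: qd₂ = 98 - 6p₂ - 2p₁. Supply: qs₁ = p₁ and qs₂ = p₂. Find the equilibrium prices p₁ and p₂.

Market 1: 234 - 7p₁ - 3p₂ = p₁ → 8p₁ + 3p₂ = 234.
Market 2: 7p₂ + 2p₁ = 98.
Eliminating p₂: 7×(1) − 3×(2) gives 50p₁ = 1344, so p₁ = 26.88.
Back-substitute into (2): p₂ = (98 − 2×26.88) / 7 = 6.32.

p₁ = 26.88, p₂ = 6.32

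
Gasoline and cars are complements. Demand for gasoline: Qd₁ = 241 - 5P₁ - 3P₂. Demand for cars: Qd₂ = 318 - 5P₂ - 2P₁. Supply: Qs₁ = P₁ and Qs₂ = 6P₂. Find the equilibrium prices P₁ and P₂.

P₁ = 1697/60, P₂ = 713/30

Market 1: 241 - 5P₁ - 3P₂ = P₁ → 6P₁ + 3P₂ = 241.
Market 2: 11P₂ + 2P₁ = 318.
Eliminating P₂: 11×(1) − 3×(2) gives 60P₁ = 1697, so P₁ = 1697/60.
Back-substitute into (2): P₂ = (318 − 2×1697/60) / 11 = 713/30.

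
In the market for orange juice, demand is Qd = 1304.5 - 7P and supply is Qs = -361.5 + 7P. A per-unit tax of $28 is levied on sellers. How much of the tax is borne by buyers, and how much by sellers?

Buyers bear $14, sellers bear $14

Pre-tax equilibrium: P* = 119, Q* = 471.5.
Tax on sellers shifts supply to Qs = -361.5 + 7(P − 28) = -557.5 + 7P.
1304.5 - 7P = -557.5 + 7P gives buyer price Pb = 133; sellers receive Ps = 133 − 28 = 105.
New quantity: Q = 1304.5 − 7(133) = 373.5.
Buyer burden = 133 − 119 = 14; seller burden = 119 − 105 = 14.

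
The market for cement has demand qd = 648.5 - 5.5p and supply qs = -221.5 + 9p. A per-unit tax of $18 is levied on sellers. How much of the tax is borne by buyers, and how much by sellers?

Pre-tax equilibrium: p* = 60, q* = 318.5.
Tax on sellers shifts supply to qs = -221.5 + 9(p − 18) = -383.5 + 9p.
648.5 - 5.5p = -383.5 + 9p gives buyer price pb = 2064/29; sellers receive ps = 2064/29 − 18 = 1542/29.
New quantity: q = 648.5 − 5.5(2064/29) = 14909/58.
Buyer burden = 2064/29 − 60 = 324/29; seller burden = 60 − 1542/29 = 198/29.

Buyers bear 324/29, sellers bear 198/29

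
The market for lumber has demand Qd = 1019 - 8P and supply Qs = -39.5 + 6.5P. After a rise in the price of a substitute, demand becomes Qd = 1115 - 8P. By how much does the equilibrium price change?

Original equilibrium: P* = 73, Q* = 435.
New equilibrium: 1115 - 8P = -39.5 + 6.5P, so 1154.5 = 14.5P and P' = 2309/29; Q' = 1115 − 8(2309/29) = 13863/29.
Change in price: 2309/29 − 73 = 192/29.

ΔP = 192/29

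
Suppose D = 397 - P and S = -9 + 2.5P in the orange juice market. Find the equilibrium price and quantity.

P* = 116, Q* = 281

Set D = S: 397 - P = -9 + 2.5P.
406 = 3.5P, so P* = 116.
Q* = 397 − 1(116) = 281.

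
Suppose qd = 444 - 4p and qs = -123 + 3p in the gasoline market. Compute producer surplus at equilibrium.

Equilibrium: 444 - 4p = -123 + 3p gives p* = 81, q* = 120.
Supply starts at p = 41 (where qs = 0).
PS = ½(81 − 41)(120) = 2400.

Producer surplus = 2400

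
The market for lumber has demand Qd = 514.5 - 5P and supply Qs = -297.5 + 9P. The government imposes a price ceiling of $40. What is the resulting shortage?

Shortage = 252

Equilibrium price would be P* = 58, so the ceiling at 40 binds.
At P = 40: Qd = 514.5 − 5(40) = 314.5, Qs = -297.5 + 9(40) = 62.5.
Shortage = 314.5 − 62.5 = 252.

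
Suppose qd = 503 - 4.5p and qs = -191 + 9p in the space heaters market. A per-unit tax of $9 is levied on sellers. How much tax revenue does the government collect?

Tax revenue = 2202

Pre-tax equilibrium: p* = 1388/27, q* = 815/3.
Tax on sellers shifts supply to qs = -191 + 9(p − 9) = -272 + 9p.
503 - 4.5p = -272 + 9p gives buyer price pb = 1550/27; sellers receive ps = 1550/27 − 9 = 1307/27.
New quantity: q = 503 − 4.5(1550/27) = 734/3.
Revenue = 9 × 734/3 = 2202.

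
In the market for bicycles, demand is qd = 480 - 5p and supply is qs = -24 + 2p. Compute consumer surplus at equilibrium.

Equilibrium: 480 - 5p = -24 + 2p gives p* = 72, q* = 120.
Demand choke price (qd = 0): p = 96.
CS = ½(96 − 72)(120) = 1440.

Consumer surplus = 1440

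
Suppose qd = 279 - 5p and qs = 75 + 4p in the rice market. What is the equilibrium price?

Set qd = qs: 279 - 5p = 75 + 4p.
204 = 9p, so p* = 68/3.
q* = 279 − 5(68/3) = 497/3.

p* = 68/3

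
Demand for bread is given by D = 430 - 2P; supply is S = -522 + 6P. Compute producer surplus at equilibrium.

Producer surplus = 3072

Equilibrium: 430 - 2P = -522 + 6P gives P* = 119, Q* = 192.
Supply starts at P = 87 (where S = 0).
PS = ½(119 − 87)(192) = 3072.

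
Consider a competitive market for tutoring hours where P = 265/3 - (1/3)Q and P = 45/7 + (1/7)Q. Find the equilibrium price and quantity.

P* = 31, Q* = 172

Set the two price expressions equal: 265/3 - (1/3)Q = 45/7 + (1/7)Q.
1720/21 = (10/21)Q, so Q* = 172.
P* = 265/3 − (1/3)(172) = 31.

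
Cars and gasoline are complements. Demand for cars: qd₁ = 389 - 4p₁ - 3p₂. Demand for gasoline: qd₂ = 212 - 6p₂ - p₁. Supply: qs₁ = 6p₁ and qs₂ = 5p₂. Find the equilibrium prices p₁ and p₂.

p₁ = 3643/107, p₂ = 1731/107

Market 1: 389 - 4p₁ - 3p₂ = 6p₁ → 10p₁ + 3p₂ = 389.
Market 2: 11p₂ + p₁ = 212.
Eliminating p₂: 11×(1) − 3×(2) gives 107p₁ = 3643, so p₁ = 3643/107.
Back-substitute into (2): p₂ = (212 − 1×3643/107) / 11 = 1731/107.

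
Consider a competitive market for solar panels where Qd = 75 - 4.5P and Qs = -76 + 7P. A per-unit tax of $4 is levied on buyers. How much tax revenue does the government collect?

Pre-tax equilibrium: P* = 302/23, Q* = 366/23.
Tax on buyers shifts demand to Qd = 75 − 4.5(P + 4) = 57 - 4.5P.
57 - 4.5P = -76 + 7P gives seller price Ps = 266/23; buyers pay Pb = 266/23 + 4 = 358/23.
New quantity: Q = 75 − 4.5(358/23) = 114/23.
Revenue = 4 × 114/23 = 456/23.

Tax revenue = 456/23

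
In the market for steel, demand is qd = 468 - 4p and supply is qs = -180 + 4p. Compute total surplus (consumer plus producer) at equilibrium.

Equilibrium: 468 - 4p = -180 + 4p gives p* = 81, q* = 144.
Demand choke price: p = 117; supply starts at p = 45.
CS = ½(117 − 81)(144) = 2592; PS = ½(81 − 45)(144) = 2592.

Total surplus = 5184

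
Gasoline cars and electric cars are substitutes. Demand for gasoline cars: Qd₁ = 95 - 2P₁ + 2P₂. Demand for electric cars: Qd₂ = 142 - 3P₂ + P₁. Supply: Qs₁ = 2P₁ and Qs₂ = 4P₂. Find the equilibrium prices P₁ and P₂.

Market 1: 95 - 2P₁ + 2P₂ = 2P₁ → 4P₁ - 2P₂ = 95.
Market 2: 7P₂ - P₁ = 142.
Eliminating P₂: 7×(1) + 2×(2) gives 26P₁ = 949, so P₁ = 36.5.
Back-substitute into (2): P₂ = (142 + 1×36.5) / 7 = 25.5.

P₁ = 36.5, P₂ = 25.5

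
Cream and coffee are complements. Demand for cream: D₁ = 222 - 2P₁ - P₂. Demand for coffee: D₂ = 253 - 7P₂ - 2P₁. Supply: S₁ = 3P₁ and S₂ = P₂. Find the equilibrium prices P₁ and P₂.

Market 1: 222 - 2P₁ - P₂ = 3P₁ → 5P₁ + P₂ = 222.
Market 2: 8P₂ + 2P₁ = 253.
Eliminating P₂: 8×(1) − 1×(2) gives 38P₁ = 1523, so P₁ = 1523/38.
Back-substitute into (2): P₂ = (253 − 2×1523/38) / 8 = 821/38.

P₁ = 1523/38, P₂ = 821/38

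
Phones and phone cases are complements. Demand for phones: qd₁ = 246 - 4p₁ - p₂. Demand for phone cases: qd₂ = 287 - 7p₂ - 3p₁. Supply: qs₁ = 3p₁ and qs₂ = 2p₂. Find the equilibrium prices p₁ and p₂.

Market 1: 246 - 4p₁ - p₂ = 3p₁ → 7p₁ + p₂ = 246.
Market 2: 9p₂ + 3p₁ = 287.
Eliminating p₂: 9×(1) − 1×(2) gives 60p₁ = 1927, so p₁ = 1927/60.
Back-substitute into (2): p₂ = (287 − 3×1927/60) / 9 = 1271/60.

p₁ = 1927/60, p₂ = 1271/60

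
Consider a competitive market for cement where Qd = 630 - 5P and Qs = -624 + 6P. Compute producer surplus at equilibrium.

Producer surplus = 300

Equilibrium: 630 - 5P = -624 + 6P gives P* = 114, Q* = 60.
Supply starts at P = 104 (where Qs = 0).
PS = ½(114 − 104)(60) = 300.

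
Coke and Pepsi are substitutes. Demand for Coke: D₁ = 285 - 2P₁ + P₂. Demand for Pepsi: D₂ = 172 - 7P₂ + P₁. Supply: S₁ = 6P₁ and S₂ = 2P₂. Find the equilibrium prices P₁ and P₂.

Market 1: 285 - 2P₁ + P₂ = 6P₁ → 8P₁ - P₂ = 285.
Market 2: 9P₂ - P₁ = 172.
Eliminating P₂: 9×(1) + 1×(2) gives 71P₁ = 2737, so P₁ = 2737/71.
Back-substitute into (2): P₂ = (172 + 1×2737/71) / 9 = 1661/71.

P₁ = 2737/71, P₂ = 1661/71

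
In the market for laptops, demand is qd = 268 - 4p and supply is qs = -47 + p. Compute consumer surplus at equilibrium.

Consumer surplus = 32

Equilibrium: 268 - 4p = -47 + p gives p* = 63, q* = 16.
Demand choke price (qd = 0): p = 67.
CS = ½(67 − 63)(16) = 32.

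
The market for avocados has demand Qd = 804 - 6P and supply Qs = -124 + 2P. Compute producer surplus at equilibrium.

Equilibrium: 804 - 6P = -124 + 2P gives P* = 116, Q* = 108.
Supply starts at P = 62 (where Qs = 0).
PS = ½(116 − 62)(108) = 2916.

Producer surplus = 2916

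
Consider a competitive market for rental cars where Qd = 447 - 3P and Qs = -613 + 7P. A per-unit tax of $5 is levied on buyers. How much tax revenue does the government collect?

Pre-tax equilibrium: P* = 106, Q* = 129.
Tax on buyers shifts demand to Qd = 447 − 3(P + 5) = 432 - 3P.
432 - 3P = -613 + 7P gives seller price Ps = 104.5; buyers pay Pb = 104.5 + 5 = 109.5.
New quantity: Q = 447 − 3(109.5) = 118.5.
Revenue = 5 × 118.5 = 592.5.

Tax revenue = 592.5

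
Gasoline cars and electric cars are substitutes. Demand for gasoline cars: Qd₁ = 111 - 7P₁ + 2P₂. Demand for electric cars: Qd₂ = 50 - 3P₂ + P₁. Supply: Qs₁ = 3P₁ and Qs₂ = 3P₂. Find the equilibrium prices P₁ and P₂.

P₁ = 383/29, P₂ = 611/58

Market 1: 111 - 7P₁ + 2P₂ = 3P₁ → 10P₁ - 2P₂ = 111.
Market 2: 6P₂ - P₁ = 50.
Eliminating P₂: 6×(1) + 2×(2) gives 58P₁ = 766, so P₁ = 383/29.
Back-substitute into (2): P₂ = (50 + 1×383/29) / 6 = 611/58.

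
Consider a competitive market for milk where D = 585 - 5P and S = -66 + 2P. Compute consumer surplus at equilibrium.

Consumer surplus = 1440

Equilibrium: 585 - 5P = -66 + 2P gives P* = 93, Q* = 120.
Demand choke price (D = 0): P = 117.
CS = ½(117 − 93)(120) = 1440.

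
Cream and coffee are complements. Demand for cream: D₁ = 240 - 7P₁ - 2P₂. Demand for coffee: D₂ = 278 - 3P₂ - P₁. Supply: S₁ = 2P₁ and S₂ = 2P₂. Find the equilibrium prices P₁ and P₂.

Market 1: 240 - 7P₁ - 2P₂ = 2P₁ → 9P₁ + 2P₂ = 240.
Market 2: 5P₂ + P₁ = 278.
Eliminating P₂: 5×(1) − 2×(2) gives 43P₁ = 644, so P₁ = 644/43.
Back-substitute into (2): P₂ = (278 − 1×644/43) / 5 = 2262/43.

P₁ = 644/43, P₂ = 2262/43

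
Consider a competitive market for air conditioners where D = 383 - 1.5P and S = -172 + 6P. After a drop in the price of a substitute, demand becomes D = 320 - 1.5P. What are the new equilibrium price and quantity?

P' = 65.6, Q' = 221.6

Original equilibrium: P* = 74, Q* = 272.
New equilibrium: 320 - 1.5P = -172 + 6P, so 492 = 7.5P and P' = 65.6; Q' = 320 − 1.5(65.6) = 221.6.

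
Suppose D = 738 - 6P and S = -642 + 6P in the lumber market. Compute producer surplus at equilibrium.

Producer surplus = 192

Equilibrium: 738 - 6P = -642 + 6P gives P* = 115, Q* = 48.
Supply starts at P = 107 (where S = 0).
PS = ½(115 − 107)(48) = 192.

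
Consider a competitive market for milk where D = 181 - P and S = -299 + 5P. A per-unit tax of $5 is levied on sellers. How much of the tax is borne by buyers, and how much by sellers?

Pre-tax equilibrium: P* = 80, Q* = 101.
Tax on sellers shifts supply to S = -299 + 5(P − 5) = -324 + 5P.
181 - P = -324 + 5P gives buyer price Pb = 505/6; sellers receive Ps = 505/6 − 5 = 475/6.
New quantity: Q = 181 − 1(505/6) = 581/6.
Buyer burden = 505/6 − 80 = 25/6; seller burden = 80 − 475/6 = 5/6.

Buyers bear 25/6, sellers bear 5/6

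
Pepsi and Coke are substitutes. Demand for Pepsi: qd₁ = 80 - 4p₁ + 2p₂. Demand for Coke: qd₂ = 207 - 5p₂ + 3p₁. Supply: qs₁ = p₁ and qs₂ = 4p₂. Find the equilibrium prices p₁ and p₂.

p₁ = 378/13, p₂ = 425/13

Market 1: 80 - 4p₁ + 2p₂ = p₁ → 5p₁ - 2p₂ = 80.
Market 2: 9p₂ - 3p₁ = 207.
Eliminating p₂: 9×(1) + 2×(2) gives 39p₁ = 1134, so p₁ = 378/13.
Back-substitute into (2): p₂ = (207 + 3×378/13) / 9 = 425/13.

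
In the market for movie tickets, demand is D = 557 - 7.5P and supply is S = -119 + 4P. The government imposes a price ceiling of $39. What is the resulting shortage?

Equilibrium price would be P* = 1352/23, so the ceiling at 39 binds.
At P = 39: D = 557 − 7.5(39) = 264.5, S = -119 + 4(39) = 37.
Shortage = 264.5 − 37 = 227.5.

Shortage = 227.5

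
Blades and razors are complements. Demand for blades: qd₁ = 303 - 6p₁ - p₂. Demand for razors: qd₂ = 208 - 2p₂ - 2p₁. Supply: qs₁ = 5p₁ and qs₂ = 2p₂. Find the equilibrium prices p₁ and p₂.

p₁ = 502/21, p₂ = 841/21

Market 1: 303 - 6p₁ - p₂ = 5p₁ → 11p₁ + p₂ = 303.
Market 2: 4p₂ + 2p₁ = 208.
Eliminating p₂: 4×(1) − 1×(2) gives 42p₁ = 1004, so p₁ = 502/21.
Back-substitute into (2): p₂ = (208 − 2×502/21) / 4 = 841/21.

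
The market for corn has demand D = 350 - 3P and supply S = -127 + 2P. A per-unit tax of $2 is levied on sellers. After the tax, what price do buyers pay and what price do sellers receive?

Buyers pay $96.2, sellers receive $94.2

Pre-tax equilibrium: P* = 95.4, Q* = 63.8.
Tax on sellers shifts supply to S = -127 + 2(P − 2) = -131 + 2P.
350 - 3P = -131 + 2P gives buyer price Pb = 96.2; sellers receive Ps = 96.2 − 2 = 94.2.
New quantity: Q = 350 − 3(96.2) = 61.4.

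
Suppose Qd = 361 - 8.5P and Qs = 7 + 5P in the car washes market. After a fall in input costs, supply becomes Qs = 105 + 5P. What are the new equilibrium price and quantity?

Original equilibrium: P* = 236/9, Q* = 1243/9.
New equilibrium: 361 - 8.5P = 105 + 5P, so 256 = 13.5P and P' = 512/27; Q' = 361 − 8.5(512/27) = 5395/27.

P' = 512/27, Q' = 5395/27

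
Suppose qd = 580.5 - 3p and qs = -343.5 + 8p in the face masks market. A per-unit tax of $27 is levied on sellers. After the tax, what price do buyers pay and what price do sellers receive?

Pre-tax equilibrium: p* = 84, q* = 328.5.
Tax on sellers shifts supply to qs = -343.5 + 8(p − 27) = -559.5 + 8p.
580.5 - 3p = -559.5 + 8p gives buyer price pb = 1140/11; sellers receive ps = 1140/11 − 27 = 843/11.
New quantity: q = 580.5 − 3(1140/11) = 5931/22.

Buyers pay 1140/11, sellers receive 843/11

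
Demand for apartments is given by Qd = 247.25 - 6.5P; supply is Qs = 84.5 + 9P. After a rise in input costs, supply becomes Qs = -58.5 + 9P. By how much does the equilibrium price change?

ΔP = 286/31

Original equilibrium: P* = 10.5, Q* = 179.
New equilibrium: 247.25 - 6.5P = -58.5 + 9P, so 305.75 = 15.5P and P' = 1223/62; Q' = 247.25 − 6.5(1223/62) = 3690/31.
Change in price: 1223/62 − 10.5 = 286/31.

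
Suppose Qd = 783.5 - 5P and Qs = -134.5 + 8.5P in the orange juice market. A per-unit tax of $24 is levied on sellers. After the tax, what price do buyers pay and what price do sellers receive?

Pre-tax equilibrium: P* = 68, Q* = 443.5.
Tax on sellers shifts supply to Qs = -134.5 + 8.5(P − 24) = -338.5 + 8.5P.
783.5 - 5P = -338.5 + 8.5P gives buyer price Pb = 748/9; sellers receive Ps = 748/9 − 24 = 532/9.
New quantity: Q = 783.5 − 5(748/9) = 6623/18.

Buyers pay 748/9, sellers receive 532/9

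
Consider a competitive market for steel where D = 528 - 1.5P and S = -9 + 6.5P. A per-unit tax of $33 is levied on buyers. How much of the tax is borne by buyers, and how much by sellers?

Pre-tax equilibrium: P* = 67.125, Q* = 427.3125.
Tax on buyers shifts demand to D = 528 − 1.5(P + 33) = 478.5 - 1.5P.
478.5 - 1.5P = -9 + 6.5P gives seller price Ps = 60.9375; buyers pay Pb = 60.9375 + 33 = 93.9375.
New quantity: Q = 528 − 1.5(93.9375) = 387.09375.
Buyer burden = 93.9375 − 67.125 = 26.8125; seller burden = 67.125 − 60.9375 = 6.1875.

Buyers bear $26.8125, sellers bear $6.1875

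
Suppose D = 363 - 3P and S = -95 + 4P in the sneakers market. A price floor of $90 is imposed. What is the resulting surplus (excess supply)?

Equilibrium price would be P* = 458/7, so the floor at 90 binds.
At P = 90: D = 93, S = 265.
Surplus = 265 − 93 = 172.

Surplus = 172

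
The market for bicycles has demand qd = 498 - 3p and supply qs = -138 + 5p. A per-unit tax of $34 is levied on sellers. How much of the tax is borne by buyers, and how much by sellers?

Pre-tax equilibrium: p* = 79.5, q* = 259.5.
Tax on sellers shifts supply to qs = -138 + 5(p − 34) = -308 + 5p.
498 - 3p = -308 + 5p gives buyer price pb = 100.75; sellers receive ps = 100.75 − 34 = 66.75.
New quantity: q = 498 − 3(100.75) = 195.75.
Buyer burden = 100.75 − 79.5 = 21.25; seller burden = 79.5 − 66.75 = 12.75.

Buyers bear $21.25, sellers bear $12.75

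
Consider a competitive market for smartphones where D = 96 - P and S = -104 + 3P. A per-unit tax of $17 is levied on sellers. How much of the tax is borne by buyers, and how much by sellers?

Pre-tax equilibrium: P* = 50, Q* = 46.
Tax on sellers shifts supply to S = -104 + 3(P − 17) = -155 + 3P.
96 - P = -155 + 3P gives buyer price Pb = 62.75; sellers receive Ps = 62.75 − 17 = 45.75.
New quantity: Q = 96 − 1(62.75) = 33.25.
Buyer burden = 62.75 − 50 = 12.75; seller burden = 50 − 45.75 = 4.25.

Buyers bear $12.75, sellers bear $4.25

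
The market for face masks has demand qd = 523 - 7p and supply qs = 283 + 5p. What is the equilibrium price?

Set qd = qs: 523 - 7p = 283 + 5p.
240 = 12p, so p* = 20.
q* = 523 − 7(20) = 383.

p* = 20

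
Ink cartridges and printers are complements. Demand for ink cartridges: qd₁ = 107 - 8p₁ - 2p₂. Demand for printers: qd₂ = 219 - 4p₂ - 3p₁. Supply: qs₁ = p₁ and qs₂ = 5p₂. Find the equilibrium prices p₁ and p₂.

p₁ = 7, p₂ = 22

Market 1: 107 - 8p₁ - 2p₂ = p₁ → 9p₁ + 2p₂ = 107.
Market 2: 9p₂ + 3p₁ = 219.
Eliminating p₂: 9×(1) − 2×(2) gives 75p₁ = 525, so p₁ = 7.
Back-substitute into (2): p₂ = (219 − 3×7) / 9 = 22.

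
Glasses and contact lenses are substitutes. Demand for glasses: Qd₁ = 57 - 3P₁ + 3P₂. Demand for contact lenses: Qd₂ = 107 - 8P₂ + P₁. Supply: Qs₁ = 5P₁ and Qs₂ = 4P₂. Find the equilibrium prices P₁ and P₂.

P₁ = 335/31, P₂ = 913/93

Market 1: 57 - 3P₁ + 3P₂ = 5P₁ → 8P₁ - 3P₂ = 57.
Market 2: 12P₂ - P₁ = 107.
Eliminating P₂: 12×(1) + 3×(2) gives 93P₁ = 1005, so P₁ = 335/31.
Back-substitute into (2): P₂ = (107 + 1×335/31) / 12 = 913/93.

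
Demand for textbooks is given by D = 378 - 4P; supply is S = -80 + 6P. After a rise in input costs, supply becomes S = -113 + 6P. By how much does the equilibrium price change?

Original equilibrium: P* = 45.8, Q* = 194.8.
New equilibrium: 378 - 4P = -113 + 6P, so 491 = 10P and P' = 49.1; Q' = 378 − 4(49.1) = 181.6.
Change in price: 49.1 − 45.8 = 3.3.

ΔP = 3.3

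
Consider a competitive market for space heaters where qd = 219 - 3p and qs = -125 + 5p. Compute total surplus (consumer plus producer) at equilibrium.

Total surplus = 2160

Equilibrium: 219 - 3p = -125 + 5p gives p* = 43, q* = 90.
Demand choke price: p = 73; supply starts at p = 25.
CS = ½(73 − 43)(90) = 1350; PS = ½(43 − 25)(90) = 810.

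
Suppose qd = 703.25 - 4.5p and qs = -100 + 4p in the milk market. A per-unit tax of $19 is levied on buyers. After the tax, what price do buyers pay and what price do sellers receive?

Buyers pay 3517/34, sellers receive 2871/34

Pre-tax equilibrium: p* = 94.5, q* = 278.
Tax on buyers shifts demand to qd = 703.25 − 4.5(p + 19) = 617.75 - 4.5p.
617.75 - 4.5p = -100 + 4p gives seller price ps = 2871/34; buyers pay pb = 2871/34 + 19 = 3517/34.
New quantity: q = 703.25 − 4.5(3517/34) = 4042/17.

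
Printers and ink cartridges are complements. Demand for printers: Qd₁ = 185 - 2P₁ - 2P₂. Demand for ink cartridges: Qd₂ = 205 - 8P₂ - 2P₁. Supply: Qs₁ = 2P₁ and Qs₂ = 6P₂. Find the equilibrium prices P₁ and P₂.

P₁ = 545/13, P₂ = 225/26

Market 1: 185 - 2P₁ - 2P₂ = 2P₁ → 4P₁ + 2P₂ = 185.
Market 2: 14P₂ + 2P₁ = 205.
Eliminating P₂: 14×(1) − 2×(2) gives 52P₁ = 2180, so P₁ = 545/13.
Back-substitute into (2): P₂ = (205 − 2×545/13) / 14 = 225/26.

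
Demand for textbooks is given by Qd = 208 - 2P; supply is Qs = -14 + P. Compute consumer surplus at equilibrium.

Consumer surplus = 900

Equilibrium: 208 - 2P = -14 + P gives P* = 74, Q* = 60.
Demand choke price (Qd = 0): P = 104.
CS = ½(104 − 74)(60) = 900.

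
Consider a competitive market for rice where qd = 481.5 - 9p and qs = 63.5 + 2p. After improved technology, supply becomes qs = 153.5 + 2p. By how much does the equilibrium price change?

Original equilibrium: p* = 38, q* = 139.5.
New equilibrium: 481.5 - 9p = 153.5 + 2p, so 328 = 11p and p' = 328/11; q' = 481.5 − 9(328/11) = 4689/22.
Change in price: 328/11 − 38 = -90/11.

Δp = -90/11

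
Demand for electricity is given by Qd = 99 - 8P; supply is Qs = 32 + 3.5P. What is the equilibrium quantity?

Set Qd = Qs: 99 - 8P = 32 + 3.5P.
67 = 11.5P, so P* = 134/23.
Q* = 99 − 8(134/23) = 1205/23.

Q* = 1205/23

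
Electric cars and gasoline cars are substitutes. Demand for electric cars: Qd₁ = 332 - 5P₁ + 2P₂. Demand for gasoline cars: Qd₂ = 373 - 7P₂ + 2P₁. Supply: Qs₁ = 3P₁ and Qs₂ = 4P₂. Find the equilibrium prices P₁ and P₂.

P₁ = 733/14, P₂ = 304/7

Market 1: 332 - 5P₁ + 2P₂ = 3P₁ → 8P₁ - 2P₂ = 332.
Market 2: 11P₂ - 2P₁ = 373.
Eliminating P₂: 11×(1) + 2×(2) gives 84P₁ = 4398, so P₁ = 733/14.
Back-substitute into (2): P₂ = (373 + 2×733/14) / 11 = 304/7.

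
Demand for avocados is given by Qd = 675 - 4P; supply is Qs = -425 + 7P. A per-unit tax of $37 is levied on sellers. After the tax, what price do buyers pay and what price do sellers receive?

Buyers pay 1359/11, sellers receive 952/11

Pre-tax equilibrium: P* = 100, Q* = 275.
Tax on sellers shifts supply to Qs = -425 + 7(P − 37) = -684 + 7P.
675 - 4P = -684 + 7P gives buyer price Pb = 1359/11; sellers receive Ps = 1359/11 − 37 = 952/11.
New quantity: Q = 675 − 4(1359/11) = 1989/11.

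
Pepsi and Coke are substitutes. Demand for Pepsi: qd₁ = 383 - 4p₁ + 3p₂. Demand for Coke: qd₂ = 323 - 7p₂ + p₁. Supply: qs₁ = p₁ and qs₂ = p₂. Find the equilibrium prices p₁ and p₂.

p₁ = 109, p₂ = 54

Market 1: 383 - 4p₁ + 3p₂ = p₁ → 5p₁ - 3p₂ = 383.
Market 2: 8p₂ - p₁ = 323.
Eliminating p₂: 8×(1) + 3×(2) gives 37p₁ = 4033, so p₁ = 109.
Back-substitute into (2): p₂ = (323 + 1×109) / 8 = 54.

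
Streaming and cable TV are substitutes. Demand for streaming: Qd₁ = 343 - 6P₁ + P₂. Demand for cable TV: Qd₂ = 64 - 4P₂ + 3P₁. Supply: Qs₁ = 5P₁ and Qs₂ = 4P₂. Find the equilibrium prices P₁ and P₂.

Market 1: 343 - 6P₁ + P₂ = 5P₁ → 11P₁ - P₂ = 343.
Market 2: 8P₂ - 3P₁ = 64.
Eliminating P₂: 8×(1) + 1×(2) gives 85P₁ = 2808, so P₁ = 2808/85.
Back-substitute into (2): P₂ = (64 + 3×2808/85) / 8 = 1733/85.

P₁ = 2808/85, P₂ = 1733/85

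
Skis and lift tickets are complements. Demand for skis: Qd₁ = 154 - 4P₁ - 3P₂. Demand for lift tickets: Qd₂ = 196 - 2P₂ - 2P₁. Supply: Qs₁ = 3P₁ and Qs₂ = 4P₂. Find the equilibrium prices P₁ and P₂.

Market 1: 154 - 4P₁ - 3P₂ = 3P₁ → 7P₁ + 3P₂ = 154.
Market 2: 6P₂ + 2P₁ = 196.
Eliminating P₂: 6×(1) − 3×(2) gives 36P₁ = 336, so P₁ = 28/3.
Back-substitute into (2): P₂ = (196 − 2×28/3) / 6 = 266/9.

P₁ = 28/3, P₂ = 266/9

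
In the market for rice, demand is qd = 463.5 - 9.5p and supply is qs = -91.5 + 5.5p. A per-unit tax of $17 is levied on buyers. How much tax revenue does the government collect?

Pre-tax equilibrium: p* = 37, q* = 112.
Tax on buyers shifts demand to qd = 463.5 − 9.5(p + 17) = 302 - 9.5p.
302 - 9.5p = -91.5 + 5.5p gives seller price ps = 787/30; buyers pay pb = 787/30 + 17 = 1297/30.
New quantity: q = 463.5 − 9.5(1297/30) = 3167/60.
Revenue = 17 × 3167/60 = 53839/60.

Tax revenue = 53839/60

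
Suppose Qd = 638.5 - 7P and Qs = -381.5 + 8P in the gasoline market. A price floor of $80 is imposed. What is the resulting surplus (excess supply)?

Surplus = 180

Equilibrium price would be P* = 68, so the floor at 80 binds.
At P = 80: Qd = 78.5, Qs = 258.5.
Surplus = 258.5 − 78.5 = 180.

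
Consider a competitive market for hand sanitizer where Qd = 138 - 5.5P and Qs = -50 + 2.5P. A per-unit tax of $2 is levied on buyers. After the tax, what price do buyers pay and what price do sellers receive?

Pre-tax equilibrium: P* = 23.5, Q* = 8.75.
Tax on buyers shifts demand to Qd = 138 − 5.5(P + 2) = 127 - 5.5P.
127 - 5.5P = -50 + 2.5P gives seller price Ps = 22.125; buyers pay Pb = 22.125 + 2 = 24.125.
New quantity: Q = 138 − 5.5(24.125) = 5.3125.

Buyers pay $24.125, sellers receive $22.125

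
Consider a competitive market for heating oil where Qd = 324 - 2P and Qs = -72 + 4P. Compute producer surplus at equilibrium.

Equilibrium: 324 - 2P = -72 + 4P gives P* = 66, Q* = 192.
Supply starts at P = 18 (where Qs = 0).
PS = ½(66 − 18)(192) = 4608.

Producer surplus = 4608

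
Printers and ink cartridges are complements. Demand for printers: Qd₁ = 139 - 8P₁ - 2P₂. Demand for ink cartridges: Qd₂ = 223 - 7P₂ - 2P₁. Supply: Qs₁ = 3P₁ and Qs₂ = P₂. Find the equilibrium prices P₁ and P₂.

Market 1: 139 - 8P₁ - 2P₂ = 3P₁ → 11P₁ + 2P₂ = 139.
Market 2: 8P₂ + 2P₁ = 223.
Eliminating P₂: 8×(1) − 2×(2) gives 84P₁ = 666, so P₁ = 111/14.
Back-substitute into (2): P₂ = (223 − 2×111/14) / 8 = 725/28.

P₁ = 111/14, P₂ = 725/28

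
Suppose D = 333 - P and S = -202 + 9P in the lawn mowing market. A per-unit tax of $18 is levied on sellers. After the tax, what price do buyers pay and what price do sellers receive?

Pre-tax equilibrium: P* = 53.5, Q* = 279.5.
Tax on sellers shifts supply to S = -202 + 9(P − 18) = -364 + 9P.
333 - P = -364 + 9P gives buyer price Pb = 69.7; sellers receive Ps = 69.7 − 18 = 51.7.
New quantity: Q = 333 − 1(69.7) = 263.3.

Buyers pay $69.7, sellers receive $51.7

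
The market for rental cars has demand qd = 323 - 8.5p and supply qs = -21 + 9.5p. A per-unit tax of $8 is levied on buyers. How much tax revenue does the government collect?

Pre-tax equilibrium: p* = 172/9, q* = 1445/9.
Tax on buyers shifts demand to qd = 323 − 8.5(p + 8) = 255 - 8.5p.
255 - 8.5p = -21 + 9.5p gives seller price ps = 46/3; buyers pay pb = 46/3 + 8 = 70/3.
New quantity: q = 323 − 8.5(70/3) = 374/3.
Revenue = 8 × 374/3 = 2992/3.

Tax revenue = 2992/3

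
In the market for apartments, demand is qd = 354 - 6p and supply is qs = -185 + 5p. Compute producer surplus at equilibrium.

Producer surplus = 360

Equilibrium: 354 - 6p = -185 + 5p gives p* = 49, q* = 60.
Supply starts at p = 37 (where qs = 0).
PS = ½(49 − 37)(60) = 360.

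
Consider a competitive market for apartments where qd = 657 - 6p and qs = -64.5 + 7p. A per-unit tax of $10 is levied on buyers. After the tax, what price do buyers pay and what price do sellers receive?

Pre-tax equilibrium: p* = 55.5, q* = 324.
Tax on buyers shifts demand to qd = 657 − 6(p + 10) = 597 - 6p.
597 - 6p = -64.5 + 7p gives seller price ps = 1323/26; buyers pay pb = 1323/26 + 10 = 1583/26.
New quantity: q = 657 − 6(1583/26) = 3792/13.

Buyers pay 1583/26, sellers receive 1323/26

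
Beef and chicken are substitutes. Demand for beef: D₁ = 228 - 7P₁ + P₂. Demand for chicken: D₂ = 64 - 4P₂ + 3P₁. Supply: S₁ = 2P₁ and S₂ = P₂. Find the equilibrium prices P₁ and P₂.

P₁ = 86/3, P₂ = 30

Market 1: 228 - 7P₁ + P₂ = 2P₁ → 9P₁ - P₂ = 228.
Market 2: 5P₂ - 3P₁ = 64.
Eliminating P₂: 5×(1) + 1×(2) gives 42P₁ = 1204, so P₁ = 86/3.
Back-substitute into (2): P₂ = (64 + 3×86/3) / 5 = 30.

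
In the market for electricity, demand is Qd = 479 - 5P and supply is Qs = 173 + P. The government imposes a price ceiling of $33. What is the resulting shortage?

Equilibrium price would be P* = 51, so the ceiling at 33 binds.
At P = 33: Qd = 479 − 5(33) = 314, Qs = 173 + 1(33) = 206.
Shortage = 314 − 206 = 108.

Shortage = 108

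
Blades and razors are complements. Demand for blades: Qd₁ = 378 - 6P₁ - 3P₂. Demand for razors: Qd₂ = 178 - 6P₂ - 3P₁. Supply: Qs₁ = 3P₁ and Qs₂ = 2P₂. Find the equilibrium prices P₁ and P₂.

Market 1: 378 - 6P₁ - 3P₂ = 3P₁ → 9P₁ + 3P₂ = 378.
Market 2: 8P₂ + 3P₁ = 178.
Eliminating P₂: 8×(1) − 3×(2) gives 63P₁ = 2490, so P₁ = 830/21.
Back-substitute into (2): P₂ = (178 − 3×830/21) / 8 = 52/7.

P₁ = 830/21, P₂ = 52/7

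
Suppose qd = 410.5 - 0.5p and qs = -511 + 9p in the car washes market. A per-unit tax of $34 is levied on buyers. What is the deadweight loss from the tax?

Deadweight loss = 5202/19

Pre-tax equilibrium: p* = 97, q* = 362.
Tax on buyers shifts demand to qd = 410.5 − 0.5(p + 34) = 393.5 - 0.5p.
393.5 - 0.5p = -511 + 9p gives seller price ps = 1809/19; buyers pay pb = 1809/19 + 34 = 2455/19.
New quantity: q = 410.5 − 0.5(2455/19) = 6572/19.
DWL = ½ × 34 × (362 − 6572/19) = 5202/19.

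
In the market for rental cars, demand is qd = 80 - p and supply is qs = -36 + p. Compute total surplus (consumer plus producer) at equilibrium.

Equilibrium: 80 - p = -36 + p gives p* = 58, q* = 22.
Demand choke price: p = 80; supply starts at p = 36.
CS = ½(80 − 58)(22) = 242; PS = ½(58 − 36)(22) = 242.

Total surplus = 484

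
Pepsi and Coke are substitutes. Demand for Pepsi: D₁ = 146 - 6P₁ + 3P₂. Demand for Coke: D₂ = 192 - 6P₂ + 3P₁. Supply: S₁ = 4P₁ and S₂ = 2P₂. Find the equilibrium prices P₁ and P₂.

Market 1: 146 - 6P₁ + 3P₂ = 4P₁ → 10P₁ - 3P₂ = 146.
Market 2: 8P₂ - 3P₁ = 192.
Eliminating P₂: 8×(1) + 3×(2) gives 71P₁ = 1744, so P₁ = 1744/71.
Back-substitute into (2): P₂ = (192 + 3×1744/71) / 8 = 2358/71.

P₁ = 1744/71, P₂ = 2358/71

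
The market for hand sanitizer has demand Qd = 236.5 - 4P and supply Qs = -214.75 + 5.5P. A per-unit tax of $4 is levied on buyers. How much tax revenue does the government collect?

Pre-tax equilibrium: P* = 47.5, Q* = 46.5.
Tax on buyers shifts demand to Qd = 236.5 − 4(P + 4) = 220.5 - 4P.
220.5 - 4P = -214.75 + 5.5P gives seller price Ps = 1741/38; buyers pay Pb = 1741/38 + 4 = 1893/38.
New quantity: Q = 236.5 − 4(1893/38) = 1415/38.
Revenue = 4 × 1415/38 = 2830/19.

Tax revenue = 2830/19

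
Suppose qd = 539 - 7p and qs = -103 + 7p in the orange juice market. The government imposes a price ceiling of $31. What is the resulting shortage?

Shortage = 208

Equilibrium price would be p* = 321/7, so the ceiling at 31 binds.
At p = 31: qd = 539 − 7(31) = 322, qs = -103 + 7(31) = 114.
Shortage = 322 − 114 = 208.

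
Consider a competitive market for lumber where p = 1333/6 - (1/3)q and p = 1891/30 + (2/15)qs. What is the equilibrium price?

p* = 108.5

Set the two price expressions equal: 1333/6 - (1/3)q = 1891/30 + (2/15)q.
2387/15 = (7/15)q, so q* = 341.
p* = 1333/6 − (1/3)(341) = 108.5.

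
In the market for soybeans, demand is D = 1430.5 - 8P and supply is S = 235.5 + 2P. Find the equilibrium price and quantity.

Set D = S: 1430.5 - 8P = 235.5 + 2P.
1195 = 10P, so P* = 119.5.
Q* = 1430.5 − 8(119.5) = 474.5.

P* = 119.5, Q* = 474.5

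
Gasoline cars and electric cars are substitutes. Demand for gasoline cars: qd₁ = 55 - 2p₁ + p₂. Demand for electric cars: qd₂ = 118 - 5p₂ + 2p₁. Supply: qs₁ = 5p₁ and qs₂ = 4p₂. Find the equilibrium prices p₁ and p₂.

Market 1: 55 - 2p₁ + p₂ = 5p₁ → 7p₁ - p₂ = 55.
Market 2: 9p₂ - 2p₁ = 118.
Eliminating p₂: 9×(1) + 1×(2) gives 61p₁ = 613, so p₁ = 613/61.
Back-substitute into (2): p₂ = (118 + 2×613/61) / 9 = 936/61.

p₁ = 613/61, p₂ = 936/61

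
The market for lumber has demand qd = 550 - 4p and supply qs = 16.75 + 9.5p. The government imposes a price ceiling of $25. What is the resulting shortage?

Shortage = 195.75

Equilibrium price would be p* = 39.5, so the ceiling at 25 binds.
At p = 25: qd = 550 − 4(25) = 450, qs = 16.75 + 9.5(25) = 254.25.
Shortage = 450 − 254.25 = 195.75.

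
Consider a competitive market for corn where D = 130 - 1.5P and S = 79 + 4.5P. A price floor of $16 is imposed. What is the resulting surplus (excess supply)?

Surplus = 45

Equilibrium price would be P* = 8.5, so the floor at 16 binds.
At P = 16: D = 106, S = 151.
Surplus = 151 − 106 = 45.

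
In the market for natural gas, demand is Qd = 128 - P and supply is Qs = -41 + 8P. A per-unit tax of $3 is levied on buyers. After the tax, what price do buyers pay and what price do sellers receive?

Buyers pay 193/9, sellers receive 166/9

Pre-tax equilibrium: P* = 169/9, Q* = 983/9.
Tax on buyers shifts demand to Qd = 128 − 1(P + 3) = 125 - P.
125 - P = -41 + 8P gives seller price Ps = 166/9; buyers pay Pb = 166/9 + 3 = 193/9.
New quantity: Q = 128 − 1(193/9) = 959/9.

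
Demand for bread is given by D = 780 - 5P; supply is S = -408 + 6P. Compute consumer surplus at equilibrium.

Consumer surplus = 5760

Equilibrium: 780 - 5P = -408 + 6P gives P* = 108, Q* = 240.
Demand choke price (D = 0): P = 156.
CS = ½(156 − 108)(240) = 5760.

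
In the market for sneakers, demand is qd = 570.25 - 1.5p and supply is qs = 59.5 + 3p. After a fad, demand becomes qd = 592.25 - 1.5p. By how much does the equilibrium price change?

Δp = 44/9

Original equilibrium: p* = 113.5, q* = 400.
New equilibrium: 592.25 - 1.5p = 59.5 + 3p, so 532.75 = 4.5p and p' = 2131/18; q' = 592.25 − 1.5(2131/18) = 1244/3.
Change in price: 2131/18 − 113.5 = 44/9.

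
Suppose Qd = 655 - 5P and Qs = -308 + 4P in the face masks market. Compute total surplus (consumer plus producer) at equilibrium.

Equilibrium: 655 - 5P = -308 + 4P gives P* = 107, Q* = 120.
Demand choke price: P = 131; supply starts at P = 77.
CS = ½(131 − 107)(120) = 1440; PS = ½(107 − 77)(120) = 1800.

Total surplus = 3240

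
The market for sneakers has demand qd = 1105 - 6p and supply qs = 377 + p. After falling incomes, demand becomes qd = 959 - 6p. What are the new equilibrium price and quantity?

p' = 582/7, q' = 3221/7

Original equilibrium: p* = 104, q* = 481.
New equilibrium: 959 - 6p = 377 + p, so 582 = 7p and p' = 582/7; q' = 959 − 6(582/7) = 3221/7.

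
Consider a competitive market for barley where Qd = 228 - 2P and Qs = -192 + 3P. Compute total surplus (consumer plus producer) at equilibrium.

Equilibrium: 228 - 2P = -192 + 3P gives P* = 84, Q* = 60.
Demand choke price: P = 114; supply starts at P = 64.
CS = ½(114 − 84)(60) = 900; PS = ½(84 − 64)(60) = 600.

Total surplus = 1500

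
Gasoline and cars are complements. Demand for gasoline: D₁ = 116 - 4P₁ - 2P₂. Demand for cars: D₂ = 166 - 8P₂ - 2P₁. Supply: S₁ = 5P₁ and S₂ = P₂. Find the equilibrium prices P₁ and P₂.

Market 1: 116 - 4P₁ - 2P₂ = 5P₁ → 9P₁ + 2P₂ = 116.
Market 2: 9P₂ + 2P₁ = 166.
Eliminating P₂: 9×(1) − 2×(2) gives 77P₁ = 712, so P₁ = 712/77.
Back-substitute into (2): P₂ = (166 − 2×712/77) / 9 = 1262/77.

P₁ = 712/77, P₂ = 1262/77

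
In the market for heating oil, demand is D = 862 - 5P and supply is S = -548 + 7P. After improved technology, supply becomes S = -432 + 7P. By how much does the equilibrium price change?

Original equilibrium: P* = 117.5, Q* = 274.5.
New equilibrium: 862 - 5P = -432 + 7P, so 1294 = 12P and P' = 647/6; Q' = 862 − 5(647/6) = 1937/6.
Change in price: 647/6 − 117.5 = -29/3.

ΔP = -29/3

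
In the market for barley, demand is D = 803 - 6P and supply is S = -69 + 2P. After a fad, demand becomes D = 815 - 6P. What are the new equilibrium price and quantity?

Original equilibrium: P* = 109, Q* = 149.
New equilibrium: 815 - 6P = -69 + 2P, so 884 = 8P and P' = 110.5; Q' = 815 − 6(110.5) = 152.

P' = 110.5, Q' = 152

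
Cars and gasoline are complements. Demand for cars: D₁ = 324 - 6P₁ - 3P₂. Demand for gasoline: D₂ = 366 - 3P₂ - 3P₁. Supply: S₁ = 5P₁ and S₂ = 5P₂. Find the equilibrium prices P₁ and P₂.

P₁ = 1494/79, P₂ = 3054/79

Market 1: 324 - 6P₁ - 3P₂ = 5P₁ → 11P₁ + 3P₂ = 324.
Market 2: 8P₂ + 3P₁ = 366.
Eliminating P₂: 8×(1) − 3×(2) gives 79P₁ = 1494, so P₁ = 1494/79.
Back-substitute into (2): P₂ = (366 − 3×1494/79) / 8 = 3054/79.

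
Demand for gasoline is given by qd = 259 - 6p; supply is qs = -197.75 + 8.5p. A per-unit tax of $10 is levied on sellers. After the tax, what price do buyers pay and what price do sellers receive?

Pre-tax equilibrium: p* = 31.5, q* = 70.
Tax on sellers shifts supply to qs = -197.75 + 8.5(p − 10) = -282.75 + 8.5p.
259 - 6p = -282.75 + 8.5p gives buyer price pb = 2167/58; sellers receive ps = 2167/58 − 10 = 1587/58.
New quantity: q = 259 − 6(2167/58) = 1010/29.

Buyers pay 2167/58, sellers receive 1587/58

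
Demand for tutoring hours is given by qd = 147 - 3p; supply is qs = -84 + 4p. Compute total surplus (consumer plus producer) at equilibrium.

Equilibrium: 147 - 3p = -84 + 4p gives p* = 33, q* = 48.
Demand choke price: p = 49; supply starts at p = 21.
CS = ½(49 − 33)(48) = 384; PS = ½(33 − 21)(48) = 288.

Total surplus = 672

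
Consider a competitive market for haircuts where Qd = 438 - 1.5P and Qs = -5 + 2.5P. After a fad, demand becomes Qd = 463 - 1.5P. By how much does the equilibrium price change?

ΔP = 6.25

Original equilibrium: P* = 110.75, Q* = 271.875.
New equilibrium: 463 - 1.5P = -5 + 2.5P, so 468 = 4P and P' = 117; Q' = 463 − 1.5(117) = 287.5.
Change in price: 117 − 110.75 = 6.25.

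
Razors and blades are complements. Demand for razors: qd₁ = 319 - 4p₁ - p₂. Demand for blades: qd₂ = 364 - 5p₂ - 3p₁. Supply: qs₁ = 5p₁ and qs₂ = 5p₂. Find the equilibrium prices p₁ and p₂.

Market 1: 319 - 4p₁ - p₂ = 5p₁ → 9p₁ + p₂ = 319.
Market 2: 10p₂ + 3p₁ = 364.
Eliminating p₂: 10×(1) − 1×(2) gives 87p₁ = 2826, so p₁ = 942/29.
Back-substitute into (2): p₂ = (364 − 3×942/29) / 10 = 773/29.

p₁ = 942/29, p₂ = 773/29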